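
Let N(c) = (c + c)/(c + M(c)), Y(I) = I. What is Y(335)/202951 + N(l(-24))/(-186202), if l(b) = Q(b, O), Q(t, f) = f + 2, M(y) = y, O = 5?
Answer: 62174719/37789882102 ≈ 0.0016453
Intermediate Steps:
Q(t, f) = 2 + f
l(b) = 7 (l(b) = 2 + 5 = 7)
N(c) = 1 (N(c) = (c + c)/(c + c) = (2*c)/((2*c)) = (2*c)*(1/(2*c)) = 1)
Y(335)/202951 + N(l(-24))/(-186202) = 335/202951 + 1/(-186202) = 335*(1/202951) + 1*(-1/186202) = 335/202951 - 1/186202 = 62174719/37789882102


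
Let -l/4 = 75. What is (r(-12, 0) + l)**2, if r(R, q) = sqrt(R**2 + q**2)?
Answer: 82944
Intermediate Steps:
l = -300 (l = -4*75 = -300)
(r(-12, 0) + l)**2 = (sqrt((-12)**2 + 0**2) - 300)**2 = (sqrt(144 + 0) - 300)**2 = (sqrt(144) - 300)**2 = (12 - 300)**2 = (-288)**2 = 82944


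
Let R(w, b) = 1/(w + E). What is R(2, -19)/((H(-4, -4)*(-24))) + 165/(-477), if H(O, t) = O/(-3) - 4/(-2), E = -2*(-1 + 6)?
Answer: -35041/101760 ≈ -0.34435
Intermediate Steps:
E = -10 (E = -2*5 = -10)
H(O, t) = 2 - O/3 (H(O, t) = O*(-1/3) - 4*(-1/2) = -O/3 + 2 = 2 - O/3)
R(w, b) = 1/(-10 + w) (R(w, b) = 1/(w - 10) = 1/(-10 + w))
R(2, -19)/((H(-4, -4)*(-24))) + 165/(-477) = 1/((-10 + 2)*(((2 - 1/3*(-4))*(-24)))) + 165/(-477) = 1/((-8)*(((2 + 4/3)*(-24)))) + 165*(-1/477) = -1/(8*((10/3)*(-24))) - 55/159 = -1/8/(-80) - 55/159 = -1/8*(-1/80) - 55/159 = 1/640 - 55/159 = -35041/101760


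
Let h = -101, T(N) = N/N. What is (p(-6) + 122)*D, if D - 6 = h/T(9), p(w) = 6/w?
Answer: -11495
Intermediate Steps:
T(N) = 1
D = -95 (D = 6 - 101/1 = 6 - 101*1 = 6 - 101 = -95)
(p(-6) + 122)*D = (6/(-6) + 122)*(-95) = (6*(-⅙) + 122)*(-95) = (-1 + 122)*(-95) = 121*(-95) = -11495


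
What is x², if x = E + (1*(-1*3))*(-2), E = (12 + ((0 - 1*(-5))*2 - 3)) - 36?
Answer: 121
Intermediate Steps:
E = -17 (E = (12 + ((0 + 5)*2 - 3)) - 36 = (12 + (5*2 - 3)) - 36 = (12 + (10 - 3)) - 36 = (12 + 7) - 36 = 19 - 36 = -17)
x = -11 (x = -17 + (1*(-1*3))*(-2) = -17 + (1*(-3))*(-2) = -17 - 3*(-2) = -17 + 6 = -11)
x² = (-11)² = 121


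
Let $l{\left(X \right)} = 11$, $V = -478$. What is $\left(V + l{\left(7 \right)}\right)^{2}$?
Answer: $218089$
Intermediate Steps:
$\left(V + l{\left(7 \right)}\right)^{2} = \left(-478 + 11\right)^{2} = \left(-467\right)^{2} = 218089$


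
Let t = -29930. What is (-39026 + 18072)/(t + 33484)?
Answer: -10477/1777 ≈ -5.8959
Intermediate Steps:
(-39026 + 18072)/(t + 33484) = (-39026 + 18072)/(-29930 + 33484) = -20954/3554 = -20954*1/3554 = -10477/1777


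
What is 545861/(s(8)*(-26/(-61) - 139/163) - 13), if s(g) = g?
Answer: -5427495923/163187 ≈ -33259.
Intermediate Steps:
545861/(s(8)*(-26/(-61) - 139/163) - 13) = 545861/(8*(-26/(-61) - 139/163) - 13) = 545861/(8*(-26*(-1/61) - 139*1/163) - 13) = 545861/(8*(26/61 - 139/163) - 13) = 545861/(8*(-4241/9943) - 13) = 545861/(-33928/9943 - 13) = 545861/(-163187/9943) = 545861*(-9943/163187) = -5427495923/163187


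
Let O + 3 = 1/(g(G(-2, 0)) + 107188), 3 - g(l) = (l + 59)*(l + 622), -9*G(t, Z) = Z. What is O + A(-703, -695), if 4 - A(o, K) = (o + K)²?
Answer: -137771730678/70493 ≈ -1.9544e+6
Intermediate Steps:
G(t, Z) = -Z/9
g(l) = 3 - (59 + l)*(622 + l) (g(l) = 3 - (l + 59)*(l + 622) = 3 - (59 + l)*(622 + l))
A(o, K) = 4 - (K + o)² (A(o, K) = 4 - (o + K)² = 4 - (K + o)²)
O = -211478/70493 (O = -3 + 1/((-36695 - (-⅑*0)² - (-227)*0/3) + 107188) = -3 + 1/((-36695 - 1*0² - 681*0) + 107188) = -3 + 1/((-36695 - 1*0 + 0) + 107188) = -3 + 1/((-36695 + 0 + 0) + 107188) = -3 + 1/(-36695 + 107188) = -3 + 1/70493 = -211478/70493 ≈ -3.0000)
O + A(-703, -695) = -211478/70493 + (4 - (-695 - 703)²) = -211478/70493 + (4 - 1*(-1398)²) = -211478/70493 + (4 - 1*1954404) = -211478/70493 + (4 - 1954404) = -211478/70493 - 1954400 = -137771730678/70493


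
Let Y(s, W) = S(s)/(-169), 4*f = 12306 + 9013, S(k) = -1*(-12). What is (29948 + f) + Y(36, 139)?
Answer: 23847711/676 ≈ 35278.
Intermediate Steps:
S(k) = 12
f = 21319/4 (f = (12306 + 9013)/4 = (¼)*21319 = 21319/4 ≈ 5329.8)
Y(s, W) = -12/169 (Y(s, W) = 12/(-169) = 12*(-1/169) = -12/169)
(29948 + f) + Y(36, 139) = (29948 + 21319/4) - 12/169 = 141111/4 - 12/169 = 23847711/676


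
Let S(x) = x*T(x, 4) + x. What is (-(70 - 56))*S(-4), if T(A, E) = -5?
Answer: -224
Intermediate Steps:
S(x) = -4*x (S(x) = x*(-5) + x = -5*x + x = -4*x)
(-(70 - 56))*S(-4) = (-(70 - 56))*(-4*(-4)) = -1*14*16 = -14*16 = -224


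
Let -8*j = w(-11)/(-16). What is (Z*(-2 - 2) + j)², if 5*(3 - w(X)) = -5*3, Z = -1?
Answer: 67081/4096 ≈ 16.377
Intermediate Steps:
w(X) = 6 (w(X) = 3 - (-1)*3 = 3 - ⅕*(-15) = 3 + 3 = 6)
j = 3/64 (j = -3/(4*(-16)) = -3*(-1)/(4*16) = -⅛*(-3/8) = 3/64 ≈ 0.046875)
(Z*(-2 - 2) + j)² = (-(-2 - 2) + 3/64)² = (-1*(-4) + 3/64)² = (4 + 3/64)² = (259/64)² = 67081/4096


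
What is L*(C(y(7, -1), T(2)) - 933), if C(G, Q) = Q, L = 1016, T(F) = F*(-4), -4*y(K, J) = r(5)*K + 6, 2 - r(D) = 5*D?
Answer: -956056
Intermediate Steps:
r(D) = 2 - 5*D
y(K, J) = -3/2 + 23*K/4 (y(K, J) = -((2 - 5*5)*K + 6)/4 = -((2 - 25)*K + 6)/4 = -(-23*K + 6)/4 = -(6 - 23*K)/4 = -3/2 + 23*K/4)
T(F) = -4*F
L*(C(y(7, -1), T(2)) - 933) = 1016*(-4*2 - 933) = 1016*(-8 - 933) = 1016*(-941) = -956056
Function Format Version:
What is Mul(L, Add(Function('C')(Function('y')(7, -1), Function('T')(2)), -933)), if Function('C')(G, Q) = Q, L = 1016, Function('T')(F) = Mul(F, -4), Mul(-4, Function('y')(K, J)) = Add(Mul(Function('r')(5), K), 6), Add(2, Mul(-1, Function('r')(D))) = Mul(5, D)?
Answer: -956056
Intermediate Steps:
Function('r')(D) = Add(2, Mul(-5, D)) (Function('r')(D) = Add(2, Mul(-1, Mul(5, D))) = Add(2, Mul(-5, D)))
Function('y')(K, J) = Add(Rational(-3, 2), Mul(Rational(23, 4), K)) (Function('y')(K, J) = Mul(Rational(-1, 4), Add(Mul(Add(2, Mul(-5, 5)), K), 6)) = Mul(Rational(-1, 4), Add(Mul(Add(2, -25), K), 6)) = Mul(Rational(-1, 4), Add(Mul(-23, K), 6)) = Mul(Rational(-1, 4), Add(6, Mul(-23, K))) = Add(Rational(-3, 2), Mul(Rational(23, 4), K)))
Function('T')(F) = Mul(-4, F)
Mul(L, Add(Function('C')(Function('y')(7, -1), Function('T')(2)), -933)) = Mul(1016, Add(Mul(-4, 2), -933)) = Mul(1016, Add(-8, -933)) = Mul(1016, -941) = -956056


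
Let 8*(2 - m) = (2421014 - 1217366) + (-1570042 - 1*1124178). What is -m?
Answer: -372647/2 ≈ -1.8632e+5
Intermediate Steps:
m = 372647/2 (m = 2 - ((2421014 - 1217366) + (-1570042 - 1*1124178))/8 = 2 - (1203648 + (-1570042 - 1124178))/8 = 2 - (1203648 - 2694220)/8 = 2 - ⅛*(-1490572) = 2 + 372643/2 = 372647/2 ≈ 1.8632e+5)
-m = -1*372647/2 = -372647/2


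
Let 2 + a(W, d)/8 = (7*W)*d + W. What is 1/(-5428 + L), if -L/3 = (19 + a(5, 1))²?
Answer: -1/318415 ≈ -3.1406e-6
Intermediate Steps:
a(W, d) = -16 + 8*W + 56*W*d (a(W, d) = -16 + 8*((7*W)*d + W) = -16 + 8*(7*W*d + W) = -16 + 8*(W + 7*W*d) = -16 + (8*W + 56*W*d) = -16 + 8*W + 56*W*d)
L = -312987 (L = -3*(19 + (-16 + 8*5 + 56*5*1))² = -3*(19 + (-16 + 40 + 280))² = -3*(19 + 304)² = -3*323² = -3*104329 = -312987)
1/(-5428 + L) = 1/(-5428 - 312987) = 1/(-318415) = -1/318415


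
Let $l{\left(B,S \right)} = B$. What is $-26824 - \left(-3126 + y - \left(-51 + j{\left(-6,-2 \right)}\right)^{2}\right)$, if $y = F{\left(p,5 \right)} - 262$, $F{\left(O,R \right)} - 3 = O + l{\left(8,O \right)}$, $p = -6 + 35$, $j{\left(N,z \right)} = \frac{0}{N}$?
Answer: $-20875$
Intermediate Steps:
$j{\left(N,z \right)} = 0$
$p = 29$
$F{\left(O,R \right)} = 11 + O$ ($F{\left(O,R \right)} = 3 + \left(O + 8\right) = 3 + \left(8 + O\right) = 11 + O$)
$y = -222$ ($y = \left(11 + 29\right) - 262 = 40 - 262 = -222$)
$-26824 - \left(-3126 + y - \left(-51 + j{\left(-6,-2 \right)}\right)^{2}\right) = -26824 + \left(\left(\left(-51 + 0\right)^{2} - -3126\right) - -222\right) = -26824 + \left(\left(\left(-51\right)^{2} + 3126\right) + 222\right) = -26824 + \left(\left(2601 + 3126\right) + 222\right) = -26824 + \left(5727 + 222\right) = -26824 + 5949 = -20875$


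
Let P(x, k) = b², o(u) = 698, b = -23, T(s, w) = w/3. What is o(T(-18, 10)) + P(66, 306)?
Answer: 1227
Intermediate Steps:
T(s, w) = w/3 (T(s, w) = w*(⅓) = w/3)
P(x, k) = 529 (P(x, k) = (-23)² = 529)
o(T(-18, 10)) + P(66, 306) = 698 + 529 = 1227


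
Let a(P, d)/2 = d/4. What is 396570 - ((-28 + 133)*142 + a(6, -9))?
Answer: 763329/2 ≈ 3.8166e+5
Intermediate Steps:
a(P, d) = d/2 (a(P, d) = 2*(d/4) = d/2)
396570 - ((-28 + 133)*142 + a(6, -9)) = 396570 - ((-28 + 133)*142 + (½)*(-9)) = 396570 - (105*142 - 9/2) = 396570 - (14910 - 9/2) = 396570 - 1*29811/2 = 396570 - 29811/2 = 763329/2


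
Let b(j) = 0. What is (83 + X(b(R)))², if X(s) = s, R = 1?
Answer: 6889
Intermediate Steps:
(83 + X(b(R)))² = (83 + 0)² = 83² = 6889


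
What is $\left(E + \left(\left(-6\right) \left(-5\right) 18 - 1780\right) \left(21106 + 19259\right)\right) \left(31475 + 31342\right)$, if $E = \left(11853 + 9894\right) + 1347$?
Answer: $-3142703478402$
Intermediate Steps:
$E = 23094$ ($E = 21747 + 1347 = 23094$)
$\left(E + \left(\left(-6\right) \left(-5\right) 18 - 1780\right) \left(21106 + 19259\right)\right) \left(31475 + 31342\right) = \left(23094 + \left(\left(-6\right) \left(-5\right) 18 - 1780\right) \left(21106 + 19259\right)\right) \left(31475 + 31342\right) = \left(23094 + \left(30 \cdot 18 - 1780\right) 40365\right) 62817 = \left(23094 + \left(540 - 1780\right) 40365\right) 62817 = \left(23094 - 50052600\right) 62817 = \left(-50029506\right) 62817 = -3142703478402$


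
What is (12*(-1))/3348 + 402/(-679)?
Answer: -112837/189441 ≈ -0.59563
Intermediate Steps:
(12*(-1))/3348 + 402/(-679) = -12*1/3348 + 402*(-1/679) = -1/279 - 402/679 = -112837/189441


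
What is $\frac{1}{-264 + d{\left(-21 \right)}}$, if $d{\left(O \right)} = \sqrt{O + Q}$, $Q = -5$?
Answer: $- \frac{132}{34861} - \frac{i \sqrt{26}}{69722} \approx -0.0037865 - 7.3134 \cdot 10^{-5} i$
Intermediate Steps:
$d{\left(O \right)} = \sqrt{-5 + O}$ ($d{\left(O \right)} = \sqrt{O - 5} = \sqrt{-5 + O}$)
$\frac{1}{-264 + d{\left(-21 \right)}} = \frac{1}{-264 + \sqrt{-5 - 21}} = \frac{1}{-264 + \sqrt{-26}} = \frac{1}{-264 + i \sqrt{26}}$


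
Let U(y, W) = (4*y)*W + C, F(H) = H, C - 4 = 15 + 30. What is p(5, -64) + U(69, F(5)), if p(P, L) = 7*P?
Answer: 1464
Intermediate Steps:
C = 49 (C = 4 + (15 + 30) = 4 + 45 = 49)
U(y, W) = 49 + 4*W*y (U(y, W) = (4*y)*W + 49 = 4*W*y + 49 = 49 + 4*W*y)
p(5, -64) + U(69, F(5)) = 7*5 + (49 + 4*5*69) = 35 + (49 + 1380) = 35 + 1429 = 1464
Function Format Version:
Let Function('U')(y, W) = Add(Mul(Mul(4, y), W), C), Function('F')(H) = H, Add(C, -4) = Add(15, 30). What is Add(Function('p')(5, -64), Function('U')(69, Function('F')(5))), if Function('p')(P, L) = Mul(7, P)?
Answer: 1464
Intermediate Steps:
C = 49 (C = Add(4, Add(15, 30)) = Add(4, 45) = 49)
Function('U')(y, W) = Add(49, Mul(4, W, y)) (Function('U')(y, W) = Add(Mul(Mul(4, y), W), 49) = Add(Mul(4, W, y), 49) = Add(49, Mul(4, W, y)))
Add(Function('p')(5, -64), Function('U')(69, Function('F')(5))) = Add(Mul(7, 5), Add(49, Mul(4, 5, 69))) = Add(35, Add(49, 1380)) = Add(35, 1429) = 1464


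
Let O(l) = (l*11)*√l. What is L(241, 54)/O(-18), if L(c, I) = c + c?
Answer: 241*I*√2/594 ≈ 0.57378*I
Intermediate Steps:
O(l) = 11*l^(3/2) (O(l) = (11*l)*√l = 11*l^(3/2))
L(c, I) = 2*c
L(241, 54)/O(-18) = (2*241)/((11*(-18)^(3/2))) = 482/((11*(-54*I*√2))) = 482/((-594*I*√2)) = 482*(I*√2/1188) = 241*I*√2/594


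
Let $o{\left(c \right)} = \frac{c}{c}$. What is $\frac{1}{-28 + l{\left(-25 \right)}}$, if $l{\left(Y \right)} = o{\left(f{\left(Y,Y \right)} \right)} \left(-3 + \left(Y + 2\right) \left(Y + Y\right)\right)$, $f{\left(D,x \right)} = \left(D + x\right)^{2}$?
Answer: $\frac{1}{1119} \approx 0.00089366$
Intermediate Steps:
$o{\left(c \right)} = 1$
$l{\left(Y \right)} = -3 + 2 Y \left(2 + Y\right)$ ($l{\left(Y \right)} = 1 \left(-3 + \left(Y + 2\right) \left(Y + Y\right)\right) = 1 \left(-3 + \left(2 + Y\right) 2 Y\right) = 1 \left(-3 + 2 Y \left(2 + Y\right)\right) = -3 + 2 Y \left(2 + Y\right)$)
$\frac{1}{-28 + l{\left(-25 \right)}} = \frac{1}{-28 + \left(-3 + 2 \left(-25\right)^{2} + 4 \left(-25\right)\right)} = \frac{1}{-28 - -1147} = \frac{1}{-28 + 1147} = \frac{1}{1119}$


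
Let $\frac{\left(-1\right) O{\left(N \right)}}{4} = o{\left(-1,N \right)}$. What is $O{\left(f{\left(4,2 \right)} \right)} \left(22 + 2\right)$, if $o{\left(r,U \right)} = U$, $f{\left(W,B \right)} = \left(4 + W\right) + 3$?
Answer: $-1056$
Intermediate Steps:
$f{\left(W,B \right)} = 7 + W$
$O{\left(N \right)} = - 4 N$
$O{\left(f{\left(4,2 \right)} \right)} \left(22 + 2\right) = - 4 \left(7 + 4\right) \left(22 + 2\right) = \left(-4\right) 11 \cdot 24 = \left(-44\right) 24 = -1056$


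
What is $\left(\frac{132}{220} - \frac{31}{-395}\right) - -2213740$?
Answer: $\frac{874427568}{395} \approx 2.2137 \cdot 10^{6}$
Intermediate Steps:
$\left(\frac{132}{220} - \frac{31}{-395}\right) - -2213740 = \left(132 \cdot \frac{1}{220} - - \frac{31}{395}\right) + 2213740 = \left(\frac{3}{5} + \frac{31}{395}\right) + 2213740 = \frac{268}{395} + 2213740 = \frac{874427568}{395}$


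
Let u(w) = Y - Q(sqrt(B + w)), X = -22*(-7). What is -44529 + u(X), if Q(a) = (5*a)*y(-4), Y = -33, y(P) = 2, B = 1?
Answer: -44562 - 10*sqrt(155) ≈ -44687.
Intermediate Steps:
X = 154
Q(a) = 10*a (Q(a) = (5*a)*2 = 10*a)
u(w) = -33 - 10*sqrt(1 + w)
-44529 + u(X) = -44529 + (-33 - 10*sqrt(1 + 154)) = -44529 + (-33 - 10*sqrt(155)) = -44562 - 10*sqrt(155)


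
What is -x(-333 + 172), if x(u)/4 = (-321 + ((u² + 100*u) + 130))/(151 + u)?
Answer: 3852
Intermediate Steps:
x(u) = 4*(-191 + u² + 100*u)/(151 + u) (x(u) = 4*((-321 + ((u² + 100*u) + 130))/(151 + u)) = 4*((-321 + (130 + u² + 100*u))/(151 + u)) = 4*((-191 + u² + 100*u)/(151 + u)) = 4*(-191 + u² + 100*u)/(151 + u))
-x(-333 + 172) = -4*(-191 + (-333 + 172)² + 100*(-333 + 172))/(151 + (-333 + 172)) = -4*(-191 + (-161)² + 100*(-161))/(151 - 161) = -4*(-191 + 25921 - 16100)/(-10) = -4*(-1)*9630/10 = -1*(-3852) = 3852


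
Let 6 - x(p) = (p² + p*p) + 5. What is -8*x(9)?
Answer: 1288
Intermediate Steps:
x(p) = 1 - 2*p² (x(p) = 6 - ((p² + p*p) + 5) = 6 - ((p² + p²) + 5) = 6 - (2*p² + 5) = 6 - (5 + 2*p²) = 6 + (-5 - 2*p²) = 1 - 2*p²)
-8*x(9) = -8*(1 - 2*9²) = -8*(1 - 2*81) = -8*(1 - 162) = -8*(-161) = 1288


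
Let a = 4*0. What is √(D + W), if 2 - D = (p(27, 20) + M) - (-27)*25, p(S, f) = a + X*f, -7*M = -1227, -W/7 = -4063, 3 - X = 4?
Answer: √1353023/7 ≈ 166.17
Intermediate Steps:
X = -1 (X = 3 - 1*4 = 3 - 4 = -1)
a = 0
W = 28441 (W = -7*(-4063) = 28441)
M = 1227/7 (M = -⅐*(-1227) = 1227/7 ≈ 175.29)
p(S, f) = -f (p(S, f) = 0 - f = -f)
D = -5798/7 (D = 2 - ((-1*20 + 1227/7) - (-27)*25) = 2 - ((-20 + 1227/7) - 1*(-675)) = 2 - (1087/7 + 675) = 2 - 1*5812/7 = 2 - 5812/7 = -5798/7 ≈ -828.29)
√(D + W) = √(-5798/7 + 28441) = √(193289/7) = √1353023/7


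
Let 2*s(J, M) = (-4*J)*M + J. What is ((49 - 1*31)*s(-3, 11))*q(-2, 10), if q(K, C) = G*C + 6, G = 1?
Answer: 18576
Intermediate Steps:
s(J, M) = J/2 - 2*J*M (s(J, M) = ((-4*J)*M + J)/2 = (-4*J*M + J)/2 = (J - 4*J*M)/2 = J/2 - 2*J*M)
q(K, C) = 6 + C (q(K, C) = 1*C + 6 = C + 6 = 6 + C)
((49 - 1*31)*s(-3, 11))*q(-2, 10) = ((49 - 1*31)*((½)*(-3)*(1 - 4*11)))*(6 + 10) = ((49 - 31)*((½)*(-3)*(1 - 44)))*16 = (18*((½)*(-3)*(-43)))*16 = (18*(129/2))*16 = 1161*16 = 18576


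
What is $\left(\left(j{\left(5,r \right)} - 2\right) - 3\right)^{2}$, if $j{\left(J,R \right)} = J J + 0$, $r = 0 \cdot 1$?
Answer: $400$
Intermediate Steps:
$r = 0$
$j{\left(J,R \right)} = J^{2}$ ($j{\left(J,R \right)} = J^{2} + 0 = J^{2}$)
$\left(\left(j{\left(5,r \right)} - 2\right) - 3\right)^{2} = \left(\left(5^{2} - 2\right) - 3\right)^{2} = \left(\left(25 - 2\right) - 3\right)^{2} = \left(23 - 3\right)^{2} = 20^{2} = 400$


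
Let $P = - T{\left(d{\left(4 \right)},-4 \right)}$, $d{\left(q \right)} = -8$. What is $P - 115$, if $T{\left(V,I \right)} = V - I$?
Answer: $-111$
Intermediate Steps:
$P = 4$ ($P = - (-8 - -4) = - (-8 + 4) = \left(-1\right) \left(-4\right) = 4$)
$P - 115 = 4 - 115 = -111$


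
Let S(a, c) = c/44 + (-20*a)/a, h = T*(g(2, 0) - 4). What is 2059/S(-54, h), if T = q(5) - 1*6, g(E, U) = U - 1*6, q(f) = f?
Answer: -1562/15 ≈ -104.13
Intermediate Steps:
g(E, U) = -6 + U (g(E, U) = U - 6 = -6 + U)
T = -1 (T = 5 - 1*6 = 5 - 6 = -1)
h = 10 (h = -((-6 + 0) - 4) = -(-6 - 4) = -1*(-10) = 10)
S(a, c) = -20 + c/44 (S(a, c) = c*(1/44) - 20 = c/44 - 20 = -20 + c/44)
2059/S(-54, h) = 2059/(-20 + (1/44)*10) = 2059/(-20 + 5/22) = 2059/(-435/22) = 2059*(-22/435) = -1562/15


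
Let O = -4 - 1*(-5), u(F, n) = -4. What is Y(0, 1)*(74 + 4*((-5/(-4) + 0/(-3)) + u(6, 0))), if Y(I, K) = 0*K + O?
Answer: 63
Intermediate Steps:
O = 1 (O = -4 + 5 = 1)
Y(I, K) = 1 (Y(I, K) = 0*K + 1 = 0 + 1 = 1)
Y(0, 1)*(74 + 4*((-5/(-4) + 0/(-3)) + u(6, 0))) = 1*(74 + 4*((-5/(-4) + 0/(-3)) - 4)) = 1*(74 + 4*((-5*(-¼) + 0*(-⅓)) - 4)) = 1*(74 + 4*((5/4 + 0) - 4)) = 1*(74 + 4*(5/4 - 4)) = 1*(74 + 4*(-11/4)) = 1*(74 - 11) = 1*63 = 63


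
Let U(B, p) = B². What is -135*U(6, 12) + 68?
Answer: -4792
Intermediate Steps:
-135*U(6, 12) + 68 = -135*6² + 68 = -135*36 + 68 = -4860 + 68 = -4792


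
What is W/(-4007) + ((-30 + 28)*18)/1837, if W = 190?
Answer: -493282/7360859 ≈ -0.067014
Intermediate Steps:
W/(-4007) + ((-30 + 28)*18)/1837 = 190/(-4007) + ((-30 + 28)*18)/1837 = 190*(-1/4007) - 2*18*(1/1837) = -190/4007 - 36*1/1837 = -190/4007 - 36/1837 = -493282/7360859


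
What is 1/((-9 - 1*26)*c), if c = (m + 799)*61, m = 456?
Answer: -1/2679425 ≈ -3.7321e-7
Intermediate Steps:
c = 76555 (c = (456 + 799)*61 = 1255*61 = 76555)
1/((-9 - 1*26)*c) = 1/((-9 - 1*26)*76555) = 1/((-9 - 26)*76555) = 1/(-35*76555) = 1/(-2679425) = -1/2679425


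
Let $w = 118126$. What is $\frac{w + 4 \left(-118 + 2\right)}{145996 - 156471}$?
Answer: $- \frac{117662}{10475} \approx -11.233$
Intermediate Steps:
$\frac{w + 4 \left(-118 + 2\right)}{145996 - 156471} = \frac{118126 + 4 \left(-118 + 2\right)}{145996 - 156471} = \frac{118126 + 4 \left(-116\right)}{-10475} = \left(118126 - 464\right) \left(- \frac{1}{10475}\right) = 117662 \left(- \frac{1}{10475}\right) = - \frac{117662}{10475}$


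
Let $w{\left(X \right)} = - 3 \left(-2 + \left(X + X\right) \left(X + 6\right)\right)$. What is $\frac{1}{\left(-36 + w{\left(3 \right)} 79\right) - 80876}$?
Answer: $- \frac{1}{93236} \approx -1.0725 \cdot 10^{-5}$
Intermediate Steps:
$w{\left(X \right)} = 6 - 6 X \left(6 + X\right)$ ($w{\left(X \right)} = - 3 \left(-2 + 2 X \left(6 + X\right)\right) = 6 - 6 X \left(6 + X\right)$)
$\frac{1}{\left(-36 + w{\left(3 \right)} 79\right) - 80876} = \frac{1}{\left(-36 + \left(6 - 108 - 6 \cdot 3^{2}\right) 79\right) - 80876} = \frac{1}{\left(-36 + \left(6 - 108 - 54\right) 79\right) - 80876} = \frac{1}{\left(-36 - 12324\right) - 80876} = \frac{1}{-12360 - 80876} = \frac{1}{-93236} = - \frac{1}{93236}$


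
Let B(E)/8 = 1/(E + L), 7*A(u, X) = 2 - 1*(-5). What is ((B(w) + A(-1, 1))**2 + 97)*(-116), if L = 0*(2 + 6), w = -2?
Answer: -12296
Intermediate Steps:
A(u, X) = 1 (A(u, X) = (2 - 1*(-5))/7 = (2 + 5)/7 = (1/7)*7 = 1)
L = 0 (L = 0*8 = 0)
B(E) = 8/E (B(E) = 8/(E + 0) = 8/E)
((B(w) + A(-1, 1))**2 + 97)*(-116) = ((8/(-2) + 1)**2 + 97)*(-116) = ((8*(-1/2) + 1)**2 + 97)*(-116) = ((-4 + 1)**2 + 97)*(-116) = ((-3)**2 + 97)*(-116) = (9 + 97)*(-116) = 106*(-116) = -12296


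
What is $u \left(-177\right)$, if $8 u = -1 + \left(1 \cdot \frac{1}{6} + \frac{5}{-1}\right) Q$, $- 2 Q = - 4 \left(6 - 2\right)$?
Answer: $\frac{7021}{8} \approx 877.63$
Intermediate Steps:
$Q = 8$ ($Q = - \frac{\left(-4\right) \left(6 - 2\right)}{2} = - \frac{\left(-4\right) 4}{2} = \left(- \frac{1}{2}\right) \left(-16\right) = 8$)
$u = - \frac{119}{24}$ ($u = \frac{-1 + \left(1 \cdot \frac{1}{6} + \frac{5}{-1}\right) 8}{8} = \frac{-1 + \left(1 \cdot \frac{1}{6} + 5 \left(-1\right)\right) 8}{8} = \frac{-1 + \left(\frac{1}{6} - 5\right) 8}{8} = \frac{-1 - \frac{116}{3}}{8} = \frac{1}{8} \left(- \frac{119}{3}\right) = - \frac{119}{24} \approx -4.9583$)
$u \left(-177\right) = \left(- \frac{119}{24}\right) \left(-177\right) = \frac{7021}{8}$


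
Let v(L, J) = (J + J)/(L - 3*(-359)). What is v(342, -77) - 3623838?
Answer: -467475116/129 ≈ -3.6238e+6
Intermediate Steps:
v(L, J) = 2*J/(1077 + L) (v(L, J) = (2*J)/(L + 1077) = (2*J)/(1077 + L) = 2*J/(1077 + L))
v(342, -77) - 3623838 = 2*(-77)/(1077 + 342) - 3623838 = 2*(-77)/1419 - 3623838 = 2*(-77)*(1/1419) - 3623838 = -14/129 - 3623838 = -467475116/129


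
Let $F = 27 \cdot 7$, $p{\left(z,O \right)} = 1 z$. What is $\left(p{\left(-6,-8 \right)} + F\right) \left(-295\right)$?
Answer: $-53985$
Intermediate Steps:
$p{\left(z,O \right)} = z$
$F = 189$
$\left(p{\left(-6,-8 \right)} + F\right) \left(-295\right) = \left(-6 + 189\right) \left(-295\right) = 183 \left(-295\right) = -53985$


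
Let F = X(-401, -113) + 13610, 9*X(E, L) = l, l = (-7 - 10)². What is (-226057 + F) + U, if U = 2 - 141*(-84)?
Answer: -1805120/9 ≈ -2.0057e+5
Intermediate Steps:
U = 11846 (U = 2 + 11844 = 11846)
l = 289 (l = (-17)² = 289)
X(E, L) = 289/9 (X(E, L) = (⅑)*289 = 289/9)
F = 122779/9 (F = 289/9 + 13610 = 122779/9 ≈ 13642.)
(-226057 + F) + U = (-226057 + 122779/9) + 11846 = -1911734/9 + 11846 = -1805120/9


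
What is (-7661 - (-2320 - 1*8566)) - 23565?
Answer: -20340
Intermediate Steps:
(-7661 - (-2320 - 1*8566)) - 23565 = (-7661 - (-2320 - 8566)) - 23565 = (-7661 - 1*(-10886)) - 23565 = (-7661 + 10886) - 23565 = 3225 - 23565 = -20340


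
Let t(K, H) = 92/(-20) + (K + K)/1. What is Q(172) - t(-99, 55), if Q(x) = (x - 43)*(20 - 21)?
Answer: 368/5 ≈ 73.600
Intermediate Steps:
t(K, H) = -23/5 + 2*K (t(K, H) = 92*(-1/20) + (2*K)*1 = -23/5 + 2*K)
Q(x) = 43 - x (Q(x) = (-43 + x)*(-1) = 43 - x)
Q(172) - t(-99, 55) = (43 - 1*172) - (-23/5 + 2*(-99)) = (43 - 172) - (-23/5 - 198) = -129 - 1*(-1013/5) = -129 + 1013/5 = 368/5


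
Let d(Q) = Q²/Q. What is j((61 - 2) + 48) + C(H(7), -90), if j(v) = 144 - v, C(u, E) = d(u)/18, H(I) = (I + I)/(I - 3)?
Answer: 1339/36 ≈ 37.194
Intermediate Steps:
d(Q) = Q
H(I) = 2*I/(-3 + I) (H(I) = (2*I)/(-3 + I) = 2*I/(-3 + I))
C(u, E) = u/18
j((61 - 2) + 48) + C(H(7), -90) = (144 - ((61 - 2) + 48)) + (2*7/(-3 + 7))/18 = (144 - (59 + 48)) + (2*7/4)/18 = (144 - 1*107) + (2*7*(¼))/18 = (144 - 107) + (1/18)*(7/2) = 37 + 7/36 = 1339/36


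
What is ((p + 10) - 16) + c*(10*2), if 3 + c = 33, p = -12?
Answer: 582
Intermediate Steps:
c = 30 (c = -3 + 33 = 30)
((p + 10) - 16) + c*(10*2) = ((-12 + 10) - 16) + 30*(10*2) = (-2 - 16) + 30*20 = -18 + 600 = 582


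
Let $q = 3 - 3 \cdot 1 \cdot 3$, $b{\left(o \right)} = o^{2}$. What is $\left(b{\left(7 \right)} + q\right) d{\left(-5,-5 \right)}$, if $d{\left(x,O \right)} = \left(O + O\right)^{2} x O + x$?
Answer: $107285$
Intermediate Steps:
$d{\left(x,O \right)} = x + 4 x O^{3}$ ($d{\left(x,O \right)} = \left(2 O\right)^{2} x O + x = 4 O^{2} x O + x = 4 x O^{2} O + x = 4 x O^{3} + x = x + 4 x O^{3}$)
$q = -6$ ($q = 3 - 9 = -6$)
$\left(b{\left(7 \right)} + q\right) d{\left(-5,-5 \right)} = \left(7^{2} - 6\right) \left(- 5 \left(1 + 4 \left(-5\right)^{3}\right)\right) = \left(49 - 6\right) \left(- 5 \left(1 + 4 \left(-125\right)\right)\right) = 43 \left(- 5 \left(1 - 500\right)\right) = 43 \left(\left(-5\right) \left(-499\right)\right) = 43 \cdot 2495 = 107285$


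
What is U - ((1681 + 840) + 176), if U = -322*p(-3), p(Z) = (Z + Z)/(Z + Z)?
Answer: -3019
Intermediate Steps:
p(Z) = 1 (p(Z) = (2*Z)/((2*Z)) = (2*Z)*(1/(2*Z)) = 1)
U = -322 (U = -322*1 = -322)
U - ((1681 + 840) + 176) = -322 - ((1681 + 840) + 176) = -322 - (2521 + 176) = -322 - 1*2697 = -322 - 2697 = -3019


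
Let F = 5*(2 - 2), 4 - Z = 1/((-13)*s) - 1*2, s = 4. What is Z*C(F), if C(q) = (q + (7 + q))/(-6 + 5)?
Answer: -2191/52 ≈ -42.135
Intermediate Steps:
Z = 313/52 (Z = 4 - (1/(-13*4) - 1*2) = 4 - (-1/13*¼ - 2) = 4 - (-1/52 - 2) = 4 - 1*(-105/52) = 4 + 105/52 = 313/52 ≈ 6.0192)
F = 0 (F = 5*0 = 0)
C(q) = -7 - 2*q (C(q) = (7 + 2*q)/(-1) = (7 + 2*q)*(-1) = -7 - 2*q)
Z*C(F) = 313*(-7 - 2*0)/52 = 313*(-7 + 0)/52 = (313/52)*(-7) = -2191/52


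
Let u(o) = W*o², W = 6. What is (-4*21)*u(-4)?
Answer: -8064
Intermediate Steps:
u(o) = 6*o²
(-4*21)*u(-4) = (-4*21)*(6*(-4)²) = -504*16 = -84*96 = -8064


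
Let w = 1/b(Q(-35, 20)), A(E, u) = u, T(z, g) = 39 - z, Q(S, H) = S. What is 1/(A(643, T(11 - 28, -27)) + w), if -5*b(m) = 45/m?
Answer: 9/539 ≈ 0.016698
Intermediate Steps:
b(m) = -9/m
w = 35/9 (w = 1/(-9/(-35)) = 1/(-9*(-1/35)) = 1/(9/35) = 35/9 ≈ 3.8889)
1/(A(643, T(11 - 28, -27)) + w) = 1/((39 - (11 - 28)) + 35/9) = 1/((39 - 1*(-17)) + 35/9) = 1/((39 + 17) + 35/9) = 1/(56 + 35/9) = 1/(539/9) = 9/539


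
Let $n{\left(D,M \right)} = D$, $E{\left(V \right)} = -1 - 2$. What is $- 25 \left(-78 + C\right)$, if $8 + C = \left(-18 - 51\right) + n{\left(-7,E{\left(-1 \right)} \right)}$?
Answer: $4050$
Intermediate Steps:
$E{\left(V \right)} = -3$
$C = -84$ ($C = -8 - 76 = -84$)
$- 25 \left(-78 + C\right) = - 25 \left(-78 - 84\right) = \left(-25\right) \left(-162\right) = 4050$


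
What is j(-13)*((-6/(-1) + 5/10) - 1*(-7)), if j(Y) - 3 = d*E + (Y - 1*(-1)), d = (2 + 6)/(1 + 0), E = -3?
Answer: -891/2 ≈ -445.50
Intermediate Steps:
d = 8 (d = 8/1 = 8*1 = 8)
j(Y) = -20 + Y (j(Y) = 3 + (8*(-3) + (Y - 1*(-1))) = 3 + (-24 + (Y + 1)) = 3 + (-24 + (1 + Y)) = 3 + (-23 + Y) = -20 + Y)
j(-13)*((-6/(-1) + 5/10) - 1*(-7)) = (-20 - 13)*((-6/(-1) + 5/10) - 1*(-7)) = -33*((-6*(-1) + 5*(1/10)) + 7) = -33*((6 + 1/2) + 7) = -33*(13/2 + 7) = -33*27/2 = -891/2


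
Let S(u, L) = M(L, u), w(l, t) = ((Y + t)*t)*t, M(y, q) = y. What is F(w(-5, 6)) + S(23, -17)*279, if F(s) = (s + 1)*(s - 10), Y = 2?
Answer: 75599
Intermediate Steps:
w(l, t) = t²*(2 + t) (w(l, t) = ((2 + t)*t)*t = (t*(2 + t))*t = t²*(2 + t))
S(u, L) = L
F(s) = (1 + s)*(-10 + s)
F(w(-5, 6)) + S(23, -17)*279 = (-10 + (6²*(2 + 6))² - 9*6²*(2 + 6)) - 17*279 = (-10 + (36*8)² - 324*8) - 4743 = (-10 + 288² - 9*288) - 4743 = (-10 + 82944 - 2592) - 4743 = 80342 - 4743 = 75599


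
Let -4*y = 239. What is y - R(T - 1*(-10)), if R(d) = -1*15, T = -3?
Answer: -179/4 ≈ -44.750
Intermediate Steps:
R(d) = -15
y = -239/4 (y = -1/4*239 = -239/4 ≈ -59.750)
y - R(T - 1*(-10)) = -239/4 - 1*(-15) = -239/4 + 15 = -179/4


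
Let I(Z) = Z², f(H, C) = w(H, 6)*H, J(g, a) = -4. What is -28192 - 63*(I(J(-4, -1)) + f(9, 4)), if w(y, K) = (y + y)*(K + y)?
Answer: -182290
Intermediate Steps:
w(y, K) = 2*y*(K + y) (w(y, K) = (2*y)*(K + y) = 2*y*(K + y))
f(H, C) = 2*H²*(6 + H) (f(H, C) = (2*H*(6 + H))*H = 2*H²*(6 + H))
-28192 - 63*(I(J(-4, -1)) + f(9, 4)) = -28192 - 63*((-4)² + 2*9²*(6 + 9)) = -28192 - 63*(16 + 2*81*15) = -28192 - 63*(16 + 2430) = -28192 - 63*2446 = -28192 - 1*154098 = -28192 - 154098 = -182290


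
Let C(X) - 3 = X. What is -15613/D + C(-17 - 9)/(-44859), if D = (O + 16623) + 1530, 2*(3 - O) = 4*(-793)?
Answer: -699929501/885606378 ≈ -0.79034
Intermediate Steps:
C(X) = 3 + X
O = 1589 (O = 3 - 2*(-793) = 3 - ½*(-3172) = 3 + 1586 = 1589)
D = 19742 (D = (1589 + 16623) + 1530 = 18212 + 1530 = 19742)
-15613/D + C(-17 - 9)/(-44859) = -15613/19742 + (3 + (-17 - 9))/(-44859) = -15613*1/19742 + (3 - 26)*(-1/44859) = -15613/19742 - 23*(-1/44859) = -15613/19742 + 23/44859 = -699929501/885606378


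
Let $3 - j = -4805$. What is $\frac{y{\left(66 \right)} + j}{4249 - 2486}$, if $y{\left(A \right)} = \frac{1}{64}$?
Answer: $\frac{307713}{112832} \approx 2.7272$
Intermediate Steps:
$j = 4808$ ($j = 3 - -4805 = 3 + 4805 = 4808$)
$y{\left(A \right)} = \frac{1}{64}$
$\frac{y{\left(66 \right)} + j}{4249 - 2486} = \frac{\frac{1}{64} + 4808}{4249 - 2486} = \frac{307713}{64 \cdot 1763} = \frac{307713}{64} \cdot \frac{1}{1763} = \frac{307713}{112832}$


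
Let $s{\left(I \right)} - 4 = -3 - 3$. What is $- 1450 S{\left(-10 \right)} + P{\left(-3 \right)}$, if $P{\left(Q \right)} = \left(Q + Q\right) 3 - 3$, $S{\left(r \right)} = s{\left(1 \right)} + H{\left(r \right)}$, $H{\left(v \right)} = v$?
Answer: $17379$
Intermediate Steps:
$s{\left(I \right)} = -2$ ($s{\left(I \right)} = 4 - 6 = -2$)
$S{\left(r \right)} = -2 + r$
$P{\left(Q \right)} = -3 + 6 Q$ ($P{\left(Q \right)} = 2 Q 3 - 3 = 6 Q - 3 = -3 + 6 Q$)
$- 1450 S{\left(-10 \right)} + P{\left(-3 \right)} = - 1450 \left(-2 - 10\right) + \left(-3 + 6 \left(-3\right)\right) = \left(-1450\right) \left(-12\right) - 21 = 17400 - 21 = 17379$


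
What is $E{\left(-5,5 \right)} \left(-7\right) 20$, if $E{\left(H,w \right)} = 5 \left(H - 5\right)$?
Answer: $7000$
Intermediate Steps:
$E{\left(H,w \right)} = -25 + 5 H$ ($E{\left(H,w \right)} = 5 \left(-5 + H\right) = -25 + 5 H$)
$E{\left(-5,5 \right)} \left(-7\right) 20 = \left(-25 + 5 \left(-5\right)\right) \left(-7\right) 20 = \left(-25 - 25\right) \left(-7\right) 20 = \left(-50\right) \left(-7\right) 20 = 350 \cdot 20 = 7000$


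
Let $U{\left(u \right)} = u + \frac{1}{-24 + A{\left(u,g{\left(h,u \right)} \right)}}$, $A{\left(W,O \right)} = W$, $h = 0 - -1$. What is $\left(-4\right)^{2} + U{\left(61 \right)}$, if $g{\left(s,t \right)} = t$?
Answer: $\frac{2850}{37} \approx 77.027$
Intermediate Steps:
$h = 1$ ($h = 0 + 1 = 1$)
$U{\left(u \right)} = u + \frac{1}{-24 + u}$
$\left(-4\right)^{2} + U{\left(61 \right)} = \left(-4\right)^{2} + \frac{1 + 61^{2} - 1464}{-24 + 61} = 16 + \frac{1 + 3721 - 1464}{37} = 16 + \frac{1}{37} \cdot 2258 = 16 + \frac{2258}{37} = \frac{2850}{37}$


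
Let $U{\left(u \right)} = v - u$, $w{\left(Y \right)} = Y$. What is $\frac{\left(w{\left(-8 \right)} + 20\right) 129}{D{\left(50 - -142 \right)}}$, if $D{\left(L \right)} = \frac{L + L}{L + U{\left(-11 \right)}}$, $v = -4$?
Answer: $\frac{25671}{32} \approx 802.22$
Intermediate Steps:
$U{\left(u \right)} = -4 - u$
$D{\left(L \right)} = \frac{2 L}{7 + L}$ ($D{\left(L \right)} = \frac{L + L}{L - -7} = \frac{2 L}{L + \left(-4 + 11\right)} = \frac{2 L}{L + 7} = \frac{2 L}{7 + L}$)
$\frac{\left(w{\left(-8 \right)} + 20\right) 129}{D{\left(50 - -142 \right)}} = \frac{\left(-8 + 20\right) 129}{2 \left(50 - -142\right) \frac{1}{7 + \left(50 - -142\right)}} = \frac{12 \cdot 129}{2 \left(50 + 142\right) \frac{1}{7 + \left(50 + 142\right)}} = \frac{1548}{2 \cdot 192 \frac{1}{7 + 192}} = \frac{1548}{2 \cdot 192 \cdot \frac{1}{199}} = \frac{1548}{\frac{384}{199}} = 1548 \cdot \frac{199}{384} = \frac{25671}{32}$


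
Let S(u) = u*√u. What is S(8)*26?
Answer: 416*√2 ≈ 588.31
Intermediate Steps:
S(u) = u^(3/2)
S(8)*26 = 8^(3/2)*26 = (16*√2)*26 = 416*√2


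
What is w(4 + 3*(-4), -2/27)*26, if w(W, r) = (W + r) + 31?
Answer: 16094/27 ≈ 596.07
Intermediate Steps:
w(W, r) = 31 + W + r
w(4 + 3*(-4), -2/27)*26 = (31 + (4 + 3*(-4)) - 2/27)*26 = (31 + (4 - 12) - 2*1/27)*26 = (31 - 8 - 2/27)*26 = (619/27)*26 = 16094/27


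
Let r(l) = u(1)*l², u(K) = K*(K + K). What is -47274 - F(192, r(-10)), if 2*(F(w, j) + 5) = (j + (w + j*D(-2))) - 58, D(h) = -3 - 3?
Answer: -46836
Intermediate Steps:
D(h) = -6
u(K) = 2*K² (u(K) = K*(2*K) = 2*K²)
r(l) = 2*l² (r(l) = (2*1²)*l² = (2*1)*l² = 2*l²)
F(w, j) = -34 + w/2 - 5*j/2 (F(w, j) = -5 + ((j + (w + j*(-6))) - 58)/2 = -5 + ((j + (w - 6*j)) - 58)/2 = -5 + ((w - 5*j) - 58)/2 = -5 + (-58 + w - 5*j)/2 = -5 + (-29 + w/2 - 5*j/2) = -34 + w/2 - 5*j/2)
-47274 - F(192, r(-10)) = -47274 - (-34 + (½)*192 - 5*(-10)²) = -47274 - (-34 + 96 - 5*100) = -47274 - (-34 + 96 - 5/2*200) = -47274 - (-34 + 96 - 500) = -47274 - 1*(-438) = -47274 + 438 = -46836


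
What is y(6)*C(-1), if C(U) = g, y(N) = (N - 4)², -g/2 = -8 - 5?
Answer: 104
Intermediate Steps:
g = 26 (g = -2*(-8 - 5) = -2*(-13) = 26)
y(N) = (-4 + N)²
C(U) = 26
y(6)*C(-1) = (-4 + 6)²*26 = 2²*26 = 4*26 = 104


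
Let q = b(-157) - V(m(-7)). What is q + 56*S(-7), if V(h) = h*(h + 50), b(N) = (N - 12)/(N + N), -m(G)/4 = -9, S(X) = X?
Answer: -1095063/314 ≈ -3487.5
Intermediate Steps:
m(G) = 36 (m(G) = -4*(-9) = 36)
b(N) = (-12 + N)/(2*N) (b(N) = (-12 + N)/((2*N)) = (-12 + N)*(1/(2*N)) = (-12 + N)/(2*N))
V(h) = h*(50 + h)
q = -971975/314 (q = (½)*(-12 - 157)/(-157) - 36*(50 + 36) = (½)*(-1/157)*(-169) - 36*86 = 169/314 - 1*3096 = 169/314 - 3096 = -971975/314 ≈ -3095.5)
q + 56*S(-7) = -971975/314 + 56*(-7) = -971975/314 - 392 = -1095063/314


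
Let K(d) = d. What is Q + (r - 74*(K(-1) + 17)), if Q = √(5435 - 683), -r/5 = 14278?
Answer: -72574 + 12*√33 ≈ -72505.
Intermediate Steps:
r = -71390 (r = -5*14278 = -71390)
Q = 12*√33 (Q = √4752 = 12*√33 ≈ 68.935)
Q + (r - 74*(K(-1) + 17)) = 12*√33 + (-71390 - 74*(-1 + 17)) = 12*√33 + (-71390 - 74*16) = 12*√33 + (-71390 - 1184) = 12*√33 - 72574 = -72574 + 12*√33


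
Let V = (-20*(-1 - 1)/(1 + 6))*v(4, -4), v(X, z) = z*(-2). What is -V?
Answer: -320/7 ≈ -45.714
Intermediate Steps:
v(X, z) = -2*z
V = 320/7 (V = (-20*(-1 - 1)/(1 + 6))*(-2*(-4)) = -(-40)/7*8 = -20*(-2/7)*8 = (40/7)*8 = 320/7 ≈ 45.714)
-V = -1*320/7 = -320/7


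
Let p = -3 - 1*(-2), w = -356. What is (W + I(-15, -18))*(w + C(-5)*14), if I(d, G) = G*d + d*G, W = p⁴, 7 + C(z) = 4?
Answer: -215318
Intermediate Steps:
C(z) = -3 (C(z) = -7 + 4 = -3)
p = -1 (p = -3 + 2 = -1)
W = 1 (W = (-1)⁴ = 1)
I(d, G) = 2*G*d (I(d, G) = G*d + G*d = 2*G*d)
(W + I(-15, -18))*(w + C(-5)*14) = (1 + 2*(-18)*(-15))*(-356 - 3*14) = (1 + 540)*(-356 - 42) = 541*(-398) = -215318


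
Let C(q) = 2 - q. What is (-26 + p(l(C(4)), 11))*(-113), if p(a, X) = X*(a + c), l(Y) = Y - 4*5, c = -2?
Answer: 32770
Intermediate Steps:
l(Y) = -20 + Y (l(Y) = Y - 20 = -20 + Y)
p(a, X) = X*(-2 + a) (p(a, X) = X*(a - 2) = X*(-2 + a))
(-26 + p(l(C(4)), 11))*(-113) = (-26 + 11*(-2 + (-20 + (2 - 1*4))))*(-113) = (-26 + 11*(-2 + (-20 + (2 - 4))))*(-113) = (-26 + 11*(-2 + (-20 - 2)))*(-113) = (-26 + 11*(-2 - 22))*(-113) = (-26 + 11*(-24))*(-113) = (-26 - 264)*(-113) = -290*(-113) = 32770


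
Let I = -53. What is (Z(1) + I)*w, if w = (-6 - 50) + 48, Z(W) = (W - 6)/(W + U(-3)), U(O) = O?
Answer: 404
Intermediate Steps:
Z(W) = (-6 + W)/(-3 + W) (Z(W) = (W - 6)/(W - 3) = (-6 + W)/(-3 + W))
w = -8 (w = -56 + 48 = -8)
(Z(1) + I)*w = ((-6 + 1)/(-3 + 1) - 53)*(-8) = (-5/(-2) - 53)*(-8) = (-½*(-5) - 53)*(-8) = (5/2 - 53)*(-8) = -101/2*(-8) = 404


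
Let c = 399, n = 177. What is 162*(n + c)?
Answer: 93312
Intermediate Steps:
162*(n + c) = 162*(177 + 399) = 162*576 = 93312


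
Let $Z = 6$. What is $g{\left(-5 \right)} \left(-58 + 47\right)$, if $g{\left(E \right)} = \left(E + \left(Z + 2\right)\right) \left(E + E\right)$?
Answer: $330$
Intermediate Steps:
$g{\left(E \right)} = 2 E \left(8 + E\right)$ ($g{\left(E \right)} = \left(E + \left(6 + 2\right)\right) \left(E + E\right) = \left(E + 8\right) 2 E = \left(8 + E\right) 2 E = 2 E \left(8 + E\right)$)
$g{\left(-5 \right)} \left(-58 + 47\right) = 2 \left(-5\right) \left(8 - 5\right) \left(-58 + 47\right) = 2 \left(-5\right) 3 \left(-11\right) = \left(-30\right) \left(-11\right) = 330$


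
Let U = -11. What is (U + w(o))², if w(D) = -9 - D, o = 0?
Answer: 400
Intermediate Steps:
(U + w(o))² = (-11 + (-9 - 1*0))² = (-11 + (-9 + 0))² = (-11 - 9)² = (-20)² = 400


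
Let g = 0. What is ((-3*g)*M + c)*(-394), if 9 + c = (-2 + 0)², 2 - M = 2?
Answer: 1970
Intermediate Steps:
M = 0 (M = 2 - 1*2 = 2 - 2 = 0)
c = -5 (c = -9 + (-2 + 0)² = -9 + (-2)² = -9 + 4 = -5)
((-3*g)*M + c)*(-394) = (-3*0*0 - 5)*(-394) = (0*0 - 5)*(-394) = (0 - 5)*(-394) = -5*(-394) = 1970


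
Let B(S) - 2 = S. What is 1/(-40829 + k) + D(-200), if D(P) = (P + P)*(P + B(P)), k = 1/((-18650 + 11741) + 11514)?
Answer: 29932393000195/188017544 ≈ 1.5920e+5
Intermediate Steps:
B(S) = 2 + S
k = 1/4605 (k = 1/(-6909 + 11514) = 1/4605 ≈ 0.00021716)
D(P) = 2*P*(2 + 2*P) (D(P) = (P + P)*(P + (2 + P)) = (2*P)*(2 + 2*P) = 2*P*(2 + 2*P))
1/(-40829 + k) + D(-200) = 1/(-40829 + 1/4605) + 4*(-200)*(1 - 200) = 1/(-188017544/4605) + 4*(-200)*(-199) = -4605/188017544 + 159200 = 29932393000195/188017544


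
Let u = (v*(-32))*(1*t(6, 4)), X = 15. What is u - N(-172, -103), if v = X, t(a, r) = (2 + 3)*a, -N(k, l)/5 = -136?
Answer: -15080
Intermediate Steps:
N(k, l) = 680 (N(k, l) = -5*(-136) = 680)
t(a, r) = 5*a
v = 15
u = -14400 (u = (15*(-32))*(1*(5*6)) = -480*30 = -14400)
u - N(-172, -103) = -14400 - 1*680 = -14400 - 680 = -15080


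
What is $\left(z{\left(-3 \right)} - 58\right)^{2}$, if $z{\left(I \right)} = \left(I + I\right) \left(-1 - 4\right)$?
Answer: $784$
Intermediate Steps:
$z{\left(I \right)} = - 10 I$ ($z{\left(I \right)} = 2 I \left(-5\right) = - 10 I$)
$\left(z{\left(-3 \right)} - 58\right)^{2} = \left(\left(-10\right) \left(-3\right) - 58\right)^{2} = \left(30 - 58\right)^{2} = \left(-28\right)^{2} = 784$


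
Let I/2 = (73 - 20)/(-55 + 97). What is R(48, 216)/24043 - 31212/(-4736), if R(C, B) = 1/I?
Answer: 9943223901/1508746336 ≈ 6.5904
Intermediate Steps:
I = 53/21 (I = 2*((73 - 20)/(-55 + 97)) = 2*(53/42) = 53/21 ≈ 2.5238)
R(C, B) = 21/53 (R(C, B) = 1/(53/21) = 21/53)
R(48, 216)/24043 - 31212/(-4736) = (21/53)/24043 - 31212/(-4736) = (21/53)*(1/24043) - 31212*(-1/4736) = 21/1274279 + 7803/1184 = 9943223901/1508746336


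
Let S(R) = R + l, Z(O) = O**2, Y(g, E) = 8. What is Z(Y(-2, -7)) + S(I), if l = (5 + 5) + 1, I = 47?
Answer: 122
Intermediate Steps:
l = 11 (l = 10 + 1 = 11)
S(R) = 11 + R (S(R) = R + 11 = 11 + R)
Z(Y(-2, -7)) + S(I) = 8**2 + (11 + 47) = 64 + 58 = 122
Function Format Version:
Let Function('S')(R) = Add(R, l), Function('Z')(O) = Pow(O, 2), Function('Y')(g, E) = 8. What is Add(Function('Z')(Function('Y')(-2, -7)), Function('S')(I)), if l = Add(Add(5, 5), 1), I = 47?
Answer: 122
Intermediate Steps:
l = 11 (l = Add(10, 1) = 11)
Function('S')(R) = Add(11, R) (Function('S')(R) = Add(R, 11) = Add(11, R))
Add(Function('Z')(Function('Y')(-2, -7)), Function('S')(I)) = Add(Pow(8, 2), Add(11, 47)) = Add(64, 58) = 122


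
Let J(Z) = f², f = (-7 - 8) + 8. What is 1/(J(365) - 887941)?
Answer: -1/887892 ≈ -1.1263e-6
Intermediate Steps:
f = -7 (f = -15 + 8 = -7)
J(Z) = 49 (J(Z) = (-7)² = 49)
1/(J(365) - 887941) = 1/(49 - 887941) = 1/(-887892) = -1/887892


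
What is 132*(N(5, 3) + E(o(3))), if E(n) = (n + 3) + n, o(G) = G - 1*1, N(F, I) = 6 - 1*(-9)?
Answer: 2904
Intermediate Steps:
N(F, I) = 15 (N(F, I) = 6 + 9 = 15)
o(G) = -1 + G (o(G) = G - 1 = -1 + G)
E(n) = 3 + 2*n (E(n) = (3 + n) + n = 3 + 2*n)
132*(N(5, 3) + E(o(3))) = 132*(15 + (3 + 2*(-1 + 3))) = 132*(15 + (3 + 2*2)) = 132*(15 + (3 + 4)) = 132*(15 + 7) = 132*22 = 2904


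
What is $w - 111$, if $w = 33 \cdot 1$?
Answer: $-78$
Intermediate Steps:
$w = 33$
$w - 111 = 33 - 111 = -78$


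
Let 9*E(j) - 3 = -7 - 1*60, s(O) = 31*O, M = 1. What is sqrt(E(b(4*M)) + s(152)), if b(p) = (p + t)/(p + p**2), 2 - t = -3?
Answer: 2*sqrt(10586)/3 ≈ 68.592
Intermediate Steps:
t = 5 (t = 2 - 1*(-3) = 2 + 3 = 5)
b(p) = (5 + p)/(p + p**2) (b(p) = (p + 5)/(p + p**2) = (5 + p)/(p + p**2))
E(j) = -64/9 (E(j) = 1/3 + (-7 - 1*60)/9 = 1/3 + (-7 - 60)/9 = 1/3 + (1/9)*(-67) = 1/3 - 67/9 = -64/9)
sqrt(E(b(4*M)) + s(152)) = sqrt(-64/9 + 31*152) = sqrt(-64/9 + 4712) = sqrt(42344/9) = 2*sqrt(10586)/3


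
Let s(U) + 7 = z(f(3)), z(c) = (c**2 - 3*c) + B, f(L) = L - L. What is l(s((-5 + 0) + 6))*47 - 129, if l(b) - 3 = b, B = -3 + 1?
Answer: -411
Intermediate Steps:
B = -2
f(L) = 0
z(c) = -2 + c**2 - 3*c (z(c) = (c**2 - 3*c) - 2 = -2 + c**2 - 3*c)
s(U) = -9 (s(U) = -7 + (-2 + 0**2 - 3*0) = -7 + (-2 + 0 + 0) = -7 - 2 = -9)
l(b) = 3 + b
l(s((-5 + 0) + 6))*47 - 129 = (3 - 9)*47 - 129 = -6*47 - 129 = -282 - 129 = -411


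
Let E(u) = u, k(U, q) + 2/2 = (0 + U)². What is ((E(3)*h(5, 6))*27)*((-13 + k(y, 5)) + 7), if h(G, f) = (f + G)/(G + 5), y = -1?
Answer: -2673/5 ≈ -534.60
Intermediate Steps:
k(U, q) = -1 + U² (k(U, q) = -1 + (0 + U)² = -1 + U²)
h(G, f) = (G + f)/(5 + G)
((E(3)*h(5, 6))*27)*((-13 + k(y, 5)) + 7) = ((3*((5 + 6)/(5 + 5)))*27)*((-13 + (-1 + (-1)²)) + 7) = ((3*(11/10))*27)*((-13 + (-1 + 1)) + 7) = ((3*((⅒)*11))*27)*((-13 + 0) + 7) = ((3*(11/10))*27)*(-13 + 7) = ((33/10)*27)*(-6) = (891/10)*(-6) = -2673/5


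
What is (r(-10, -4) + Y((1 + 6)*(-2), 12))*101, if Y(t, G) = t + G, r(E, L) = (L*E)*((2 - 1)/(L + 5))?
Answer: 3838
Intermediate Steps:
r(E, L) = E*L/(5 + L) (r(E, L) = (E*L)*(1/(5 + L)) = (E*L)/(5 + L) = E*L/(5 + L))
Y(t, G) = G + t
(r(-10, -4) + Y((1 + 6)*(-2), 12))*101 = (-10*(-4)/(5 - 4) + (12 + (1 + 6)*(-2)))*101 = (-10*(-4)/1 + (12 + 7*(-2)))*101 = (-10*(-4)*1 + (12 - 14))*101 = (40 - 2)*101 = 38*101 = 3838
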